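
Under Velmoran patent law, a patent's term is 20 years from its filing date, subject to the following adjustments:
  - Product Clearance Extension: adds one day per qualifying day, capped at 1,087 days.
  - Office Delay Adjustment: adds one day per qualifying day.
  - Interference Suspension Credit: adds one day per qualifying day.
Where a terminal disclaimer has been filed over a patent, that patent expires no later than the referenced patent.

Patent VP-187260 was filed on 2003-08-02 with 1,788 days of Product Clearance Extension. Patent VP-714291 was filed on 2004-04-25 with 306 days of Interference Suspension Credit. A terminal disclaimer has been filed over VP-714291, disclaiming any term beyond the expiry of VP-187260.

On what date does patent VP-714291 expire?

Natural term of VP-714291:
  Base: filing + 20 years → 25 April 2024.
  Interference Suspension Credit: +306 days → 25 February 2025.
Expiry of referenced patent VP-187260:
  Base: filing + 20 years → 2 August 2023.
  Product Clearance Extension: 1788 days claimed exceeds the 1087-day cap, so +1087 days → 24 July 2026.
Terminal disclaimer: VP-714291 expires on the earlier of 25 February 2025 and 24 July 2026.

February 25, 2025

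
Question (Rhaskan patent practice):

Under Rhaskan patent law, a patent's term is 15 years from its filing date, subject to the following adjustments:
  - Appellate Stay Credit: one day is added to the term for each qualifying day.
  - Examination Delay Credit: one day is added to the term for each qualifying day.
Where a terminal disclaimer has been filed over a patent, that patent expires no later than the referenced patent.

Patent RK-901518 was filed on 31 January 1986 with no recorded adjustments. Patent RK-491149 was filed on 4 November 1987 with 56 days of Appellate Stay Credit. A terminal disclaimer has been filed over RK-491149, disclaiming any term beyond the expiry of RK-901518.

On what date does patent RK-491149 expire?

Natural term of RK-491149:
  Base: filing + 15 years → 4 November 2002.
  Appellate Stay Credit: +56 days → 30 December 2002.
Expiry of referenced patent RK-901518:
  Base: filing + 15 years → 31 January 2001.
Terminal disclaimer: RK-491149 expires on the earlier of 30 December 2002 and 31 January 2001.

2001-01-31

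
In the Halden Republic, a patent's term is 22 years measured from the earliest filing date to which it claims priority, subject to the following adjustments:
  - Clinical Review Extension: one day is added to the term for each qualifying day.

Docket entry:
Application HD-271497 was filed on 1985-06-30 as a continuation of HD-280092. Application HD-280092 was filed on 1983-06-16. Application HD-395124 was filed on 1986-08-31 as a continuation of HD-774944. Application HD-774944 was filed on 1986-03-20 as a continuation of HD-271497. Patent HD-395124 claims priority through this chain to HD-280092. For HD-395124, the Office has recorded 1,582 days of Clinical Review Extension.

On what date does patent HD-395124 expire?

October 15, 2009

Earliest priority filing: 16 June 1983.
Base term: 16 June 1983 + 22 years → 16 June 2005.
Clinical Review Extension: +1582 days → 15 October 2009.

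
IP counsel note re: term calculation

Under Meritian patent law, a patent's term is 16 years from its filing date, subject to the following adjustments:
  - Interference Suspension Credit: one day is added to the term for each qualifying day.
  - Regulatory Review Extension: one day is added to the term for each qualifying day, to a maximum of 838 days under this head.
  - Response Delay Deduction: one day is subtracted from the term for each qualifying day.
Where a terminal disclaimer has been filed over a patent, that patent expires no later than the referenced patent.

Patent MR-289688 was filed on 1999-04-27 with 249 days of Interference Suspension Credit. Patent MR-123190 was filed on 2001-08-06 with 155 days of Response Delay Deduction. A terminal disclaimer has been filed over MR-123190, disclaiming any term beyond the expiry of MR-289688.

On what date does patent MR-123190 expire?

Natural term of MR-123190:
  Base: filing + 16 years → 6 August 2017.
  Response Delay Deduction: −155 days → 4 March 2017.
Expiry of referenced patent MR-289688:
  Base: filing + 16 years → 27 April 2015.
  Interference Suspension Credit: +249 days → 1 January 2016.
Terminal disclaimer: MR-123190 expires on the earlier of 4 March 2017 and 1 January 2016.

January 1, 2016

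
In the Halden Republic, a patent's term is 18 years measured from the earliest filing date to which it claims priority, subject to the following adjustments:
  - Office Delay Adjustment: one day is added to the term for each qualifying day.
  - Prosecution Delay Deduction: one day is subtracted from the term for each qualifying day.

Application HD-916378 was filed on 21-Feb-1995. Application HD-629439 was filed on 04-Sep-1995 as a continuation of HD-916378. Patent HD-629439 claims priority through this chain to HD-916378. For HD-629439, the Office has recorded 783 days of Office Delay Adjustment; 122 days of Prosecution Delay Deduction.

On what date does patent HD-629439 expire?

2014-12-14

Earliest priority filing: 21 February 1995.
Base term: 21 February 1995 + 18 years → 21 February 2013.
Office Delay Adjustment: +783 days → 15 April 2015.
Prosecution Delay Deduction: −122 days → 14 December 2014.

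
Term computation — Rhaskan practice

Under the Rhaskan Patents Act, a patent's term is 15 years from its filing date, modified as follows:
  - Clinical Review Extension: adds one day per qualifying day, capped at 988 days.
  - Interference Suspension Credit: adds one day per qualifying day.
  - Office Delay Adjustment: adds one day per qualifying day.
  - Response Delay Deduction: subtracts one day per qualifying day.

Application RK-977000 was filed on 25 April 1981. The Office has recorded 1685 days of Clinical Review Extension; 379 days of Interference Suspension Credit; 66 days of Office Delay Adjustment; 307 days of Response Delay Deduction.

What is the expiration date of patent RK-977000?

May 26, 1999

Base term: filing date + 15 years → 25 April 1996.
Clinical Review Extension: 1685 days claimed exceeds the 988-day cap, so +988 days → 8 January 1999.
Interference Suspension Credit: +379 days → 22 January 2000.
Office Delay Adjustment: +66 days → 28 March 2000.
Response Delay Deduction: −307 days → 26 May 1999.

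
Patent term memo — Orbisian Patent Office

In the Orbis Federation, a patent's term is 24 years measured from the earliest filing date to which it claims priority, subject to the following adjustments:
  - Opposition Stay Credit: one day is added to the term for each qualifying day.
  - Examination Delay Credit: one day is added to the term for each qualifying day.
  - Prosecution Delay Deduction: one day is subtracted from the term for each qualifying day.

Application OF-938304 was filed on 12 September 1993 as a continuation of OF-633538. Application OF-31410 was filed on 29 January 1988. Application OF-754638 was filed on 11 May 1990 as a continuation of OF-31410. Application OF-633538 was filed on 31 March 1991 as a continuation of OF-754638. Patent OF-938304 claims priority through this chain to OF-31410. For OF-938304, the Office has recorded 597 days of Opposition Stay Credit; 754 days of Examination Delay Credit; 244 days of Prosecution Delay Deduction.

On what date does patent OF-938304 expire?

Earliest priority filing: 29 January 1988.
Base term: 29 January 1988 + 24 years → 29 January 2012.
Opposition Stay Credit: +597 days → 17 September 2013.
Examination Delay Credit: +754 days → 11 October 2015.
Prosecution Delay Deduction: −244 days → 9 February 2015.

2015-02-09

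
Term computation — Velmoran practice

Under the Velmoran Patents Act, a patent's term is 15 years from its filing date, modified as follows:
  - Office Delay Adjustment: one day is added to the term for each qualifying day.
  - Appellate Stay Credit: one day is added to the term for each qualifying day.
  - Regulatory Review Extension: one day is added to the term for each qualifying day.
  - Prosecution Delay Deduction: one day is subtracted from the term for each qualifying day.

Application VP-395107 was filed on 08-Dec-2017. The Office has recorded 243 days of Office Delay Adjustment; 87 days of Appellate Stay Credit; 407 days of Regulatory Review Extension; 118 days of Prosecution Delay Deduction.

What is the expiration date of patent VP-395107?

August 19, 2034

Base term: filing date + 15 years → 8 December 2032.
Office Delay Adjustment: +243 days → 8 August 2033.
Appellate Stay Credit: +87 days → 3 November 2033.
Regulatory Review Extension: +407 days → 15 December 2034.
Prosecution Delay Deduction: −118 days → 19 August 2034.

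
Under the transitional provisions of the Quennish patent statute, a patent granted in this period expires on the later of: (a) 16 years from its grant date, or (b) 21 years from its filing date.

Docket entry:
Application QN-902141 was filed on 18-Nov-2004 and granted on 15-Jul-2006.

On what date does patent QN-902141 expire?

2025-11-18

(a) grant + 16 years → 15 July 2022.
(b) filing + 21 years → 18 November 2025.
Later of the two: 18 November 2025.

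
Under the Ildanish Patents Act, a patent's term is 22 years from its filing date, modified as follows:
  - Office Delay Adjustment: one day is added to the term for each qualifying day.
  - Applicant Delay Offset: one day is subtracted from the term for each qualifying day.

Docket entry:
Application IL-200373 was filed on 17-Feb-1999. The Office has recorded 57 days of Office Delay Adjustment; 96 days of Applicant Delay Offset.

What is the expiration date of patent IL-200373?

Base term: filing date + 22 years → 17 February 2021.
Office Delay Adjustment: +57 days → 15 April 2021.
Applicant Delay Offset: −96 days → 9 January 2021.

January 9, 2021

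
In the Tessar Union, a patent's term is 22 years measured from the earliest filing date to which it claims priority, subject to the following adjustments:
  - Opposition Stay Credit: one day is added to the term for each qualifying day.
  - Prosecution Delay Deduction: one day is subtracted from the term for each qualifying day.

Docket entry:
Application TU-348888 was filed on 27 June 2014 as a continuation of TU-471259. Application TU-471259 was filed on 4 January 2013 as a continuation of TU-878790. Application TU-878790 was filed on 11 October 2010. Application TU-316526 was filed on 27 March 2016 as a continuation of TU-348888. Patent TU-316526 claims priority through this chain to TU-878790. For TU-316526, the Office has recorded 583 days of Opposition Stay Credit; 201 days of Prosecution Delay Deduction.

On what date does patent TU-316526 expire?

October 28, 2033

Earliest priority filing: 11 October 2010.
Base term: 11 October 2010 + 22 years → 11 October 2032.
Opposition Stay Credit: +583 days → 17 May 2034.
Prosecution Delay Deduction: −201 days → 28 October 2033.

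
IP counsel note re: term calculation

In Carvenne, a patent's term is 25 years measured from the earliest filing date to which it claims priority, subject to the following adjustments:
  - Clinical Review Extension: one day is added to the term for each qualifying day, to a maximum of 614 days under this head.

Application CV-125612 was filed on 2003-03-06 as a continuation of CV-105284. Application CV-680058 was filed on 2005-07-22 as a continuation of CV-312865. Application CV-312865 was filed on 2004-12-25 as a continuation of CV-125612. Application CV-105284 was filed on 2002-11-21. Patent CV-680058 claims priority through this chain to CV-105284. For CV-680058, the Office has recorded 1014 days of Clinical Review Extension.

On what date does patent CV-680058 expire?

Earliest priority filing: 21 November 2002.
Base term: 21 November 2002 + 25 years → 21 November 2027.
Clinical Review Extension: 1014 days claimed exceeds the 614-day cap, so +614 days → 27 July 2029.

2029-07-27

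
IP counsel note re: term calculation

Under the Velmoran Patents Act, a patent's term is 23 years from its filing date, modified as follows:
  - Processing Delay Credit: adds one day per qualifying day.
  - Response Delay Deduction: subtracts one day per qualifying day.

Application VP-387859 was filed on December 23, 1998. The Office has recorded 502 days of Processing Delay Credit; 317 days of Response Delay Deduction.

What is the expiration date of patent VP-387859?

Base term: filing date + 23 years → 23 December 2021.
Processing Delay Credit: +502 days → 9 May 2023.
Response Delay Deduction: −317 days → 26 June 2022.

2022-06-26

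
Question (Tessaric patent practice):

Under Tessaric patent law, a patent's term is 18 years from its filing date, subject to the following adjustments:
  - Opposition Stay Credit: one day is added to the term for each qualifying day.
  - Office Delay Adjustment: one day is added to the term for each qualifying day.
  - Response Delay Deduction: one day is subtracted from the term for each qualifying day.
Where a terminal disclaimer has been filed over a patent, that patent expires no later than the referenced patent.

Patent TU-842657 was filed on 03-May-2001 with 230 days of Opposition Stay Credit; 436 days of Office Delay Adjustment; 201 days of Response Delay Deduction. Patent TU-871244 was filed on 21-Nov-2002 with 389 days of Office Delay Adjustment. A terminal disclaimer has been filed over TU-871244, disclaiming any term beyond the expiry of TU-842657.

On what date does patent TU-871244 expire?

August 10, 2020

Natural term of TU-871244:
  Base: filing + 18 years → 21 November 2020.
  Office Delay Adjustment: +389 days → 15 December 2021.
Expiry of referenced patent TU-842657:
  Base: filing + 18 years → 3 May 2019.
  Opposition Stay Credit: +230 days → 19 December 2019.
  Office Delay Adjustment: +436 days → 27 February 2021.
  Response Delay Deduction: −201 days → 10 August 2020.
Terminal disclaimer: TU-871244 expires on the earlier of 15 December 2021 and 10 August 2020.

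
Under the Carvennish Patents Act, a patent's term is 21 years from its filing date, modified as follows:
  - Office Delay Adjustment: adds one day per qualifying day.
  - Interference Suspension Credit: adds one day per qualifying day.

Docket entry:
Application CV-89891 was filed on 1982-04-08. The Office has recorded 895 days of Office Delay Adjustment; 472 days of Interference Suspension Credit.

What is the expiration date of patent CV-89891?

January 4, 2007

Base term: filing date + 21 years → 8 April 2003.
Office Delay Adjustment: +895 days → 19 September 2005.
Interference Suspension Credit: +472 days → 4 January 2007.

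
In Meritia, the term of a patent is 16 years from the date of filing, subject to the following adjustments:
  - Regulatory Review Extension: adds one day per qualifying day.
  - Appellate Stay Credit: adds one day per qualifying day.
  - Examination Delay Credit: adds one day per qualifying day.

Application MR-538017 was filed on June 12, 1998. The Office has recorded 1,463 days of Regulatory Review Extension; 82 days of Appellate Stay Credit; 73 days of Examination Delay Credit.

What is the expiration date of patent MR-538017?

Base term: filing date + 16 years → 12 June 2014.
Regulatory Review Extension: +1463 days → 14 June 2018.
Appellate Stay Credit: +82 days → 4 September 2018.
Examination Delay Credit: +73 days → 16 November 2018.

November 16, 2018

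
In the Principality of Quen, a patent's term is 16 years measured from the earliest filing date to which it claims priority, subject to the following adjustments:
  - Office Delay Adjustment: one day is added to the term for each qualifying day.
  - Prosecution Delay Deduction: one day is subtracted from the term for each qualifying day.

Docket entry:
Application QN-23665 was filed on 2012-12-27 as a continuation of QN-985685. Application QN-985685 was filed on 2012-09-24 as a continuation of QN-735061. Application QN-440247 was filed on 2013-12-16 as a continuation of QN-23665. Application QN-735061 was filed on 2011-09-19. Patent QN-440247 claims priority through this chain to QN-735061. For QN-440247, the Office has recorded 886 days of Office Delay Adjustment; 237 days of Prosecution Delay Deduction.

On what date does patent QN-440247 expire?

June 29, 2029

Earliest priority filing: 19 September 2011.
Base term: 19 September 2011 + 16 years → 19 September 2027.
Office Delay Adjustment: +886 days → 21 February 2030.
Prosecution Delay Deduction: −237 days → 29 June 2029.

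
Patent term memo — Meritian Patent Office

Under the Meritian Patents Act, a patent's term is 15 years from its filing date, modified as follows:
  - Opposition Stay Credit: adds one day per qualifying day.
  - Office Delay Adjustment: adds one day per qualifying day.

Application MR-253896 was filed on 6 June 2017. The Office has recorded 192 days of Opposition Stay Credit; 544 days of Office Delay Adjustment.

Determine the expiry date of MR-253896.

Base term: filing date + 15 years → 6 June 2032.
Opposition Stay Credit: +192 days → 15 December 2032.
Office Delay Adjustment: +544 days → 12 June 2034.

2034-06-12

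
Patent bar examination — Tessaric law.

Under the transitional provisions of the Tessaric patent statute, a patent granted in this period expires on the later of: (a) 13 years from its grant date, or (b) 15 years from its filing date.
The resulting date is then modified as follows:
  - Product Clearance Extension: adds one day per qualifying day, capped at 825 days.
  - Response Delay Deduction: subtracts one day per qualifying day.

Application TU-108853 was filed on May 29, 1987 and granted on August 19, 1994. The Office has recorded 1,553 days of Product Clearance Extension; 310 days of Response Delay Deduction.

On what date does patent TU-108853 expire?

2009-01-15

(a) grant + 13 years → 19 August 2007.
(b) filing + 15 years → 29 May 2002.
Later of the two: 19 August 2007.
Product Clearance Extension: 1553 days claimed exceeds the 825-day cap, so +825 days → 21 November 2009.
Response Delay Deduction: −310 days → 15 January 2009.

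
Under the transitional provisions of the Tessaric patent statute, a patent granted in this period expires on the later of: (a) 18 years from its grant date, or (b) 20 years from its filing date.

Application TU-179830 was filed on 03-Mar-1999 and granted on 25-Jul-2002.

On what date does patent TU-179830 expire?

July 25, 2020

(a) grant + 18 years → 25 July 2020.
(b) filing + 20 years → 3 March 2019.
Later of the two: 25 July 2020.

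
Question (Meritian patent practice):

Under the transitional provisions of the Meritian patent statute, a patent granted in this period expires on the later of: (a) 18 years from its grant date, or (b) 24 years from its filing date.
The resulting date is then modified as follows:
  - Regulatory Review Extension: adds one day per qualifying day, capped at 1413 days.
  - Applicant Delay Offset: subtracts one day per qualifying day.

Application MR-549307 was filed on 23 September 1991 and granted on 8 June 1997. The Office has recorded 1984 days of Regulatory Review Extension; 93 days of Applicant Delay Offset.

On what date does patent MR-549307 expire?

2019-05-05

(a) grant + 18 years → 8 June 2015.
(b) filing + 24 years → 23 September 2015.
Later of the two: 23 September 2015.
Regulatory Review Extension: 1984 days claimed exceeds the 1413-day cap, so +1413 days → 6 August 2019.
Applicant Delay Offset: −93 days → 5 May 2019.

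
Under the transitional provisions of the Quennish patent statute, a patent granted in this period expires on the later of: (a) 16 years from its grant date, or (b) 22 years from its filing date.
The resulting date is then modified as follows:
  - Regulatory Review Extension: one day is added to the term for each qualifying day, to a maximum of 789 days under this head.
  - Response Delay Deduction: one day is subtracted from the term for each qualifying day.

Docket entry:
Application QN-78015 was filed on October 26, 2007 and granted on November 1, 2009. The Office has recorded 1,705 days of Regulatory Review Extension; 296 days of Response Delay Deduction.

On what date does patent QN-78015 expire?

2031-03-03

(a) grant + 16 years → 1 November 2025.
(b) filing + 22 years → 26 October 2029.
Later of the two: 26 October 2029.
Regulatory Review Extension: 1705 days claimed exceeds the 789-day cap, so +789 days → 24 December 2031.
Response Delay Deduction: −296 days → 3 March 2031.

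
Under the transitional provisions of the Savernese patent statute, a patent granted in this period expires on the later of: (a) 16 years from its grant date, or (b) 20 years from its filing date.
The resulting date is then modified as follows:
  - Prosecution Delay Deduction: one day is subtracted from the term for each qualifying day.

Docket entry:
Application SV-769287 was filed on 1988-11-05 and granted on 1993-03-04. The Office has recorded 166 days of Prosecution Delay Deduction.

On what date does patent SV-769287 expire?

(a) grant + 16 years → 4 March 2009.
(b) filing + 20 years → 5 November 2008.
Later of the two: 4 March 2009.
Prosecution Delay Deduction: −166 days → 19 September 2008.

September 19, 2008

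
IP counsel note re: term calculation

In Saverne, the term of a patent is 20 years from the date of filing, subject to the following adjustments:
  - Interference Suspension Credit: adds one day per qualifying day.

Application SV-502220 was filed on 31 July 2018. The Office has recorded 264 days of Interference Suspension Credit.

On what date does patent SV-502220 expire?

April 21, 2039

Base term: filing date + 20 years → 31 July 2038.
Interference Suspension Credit: +264 days → 21 April 2039.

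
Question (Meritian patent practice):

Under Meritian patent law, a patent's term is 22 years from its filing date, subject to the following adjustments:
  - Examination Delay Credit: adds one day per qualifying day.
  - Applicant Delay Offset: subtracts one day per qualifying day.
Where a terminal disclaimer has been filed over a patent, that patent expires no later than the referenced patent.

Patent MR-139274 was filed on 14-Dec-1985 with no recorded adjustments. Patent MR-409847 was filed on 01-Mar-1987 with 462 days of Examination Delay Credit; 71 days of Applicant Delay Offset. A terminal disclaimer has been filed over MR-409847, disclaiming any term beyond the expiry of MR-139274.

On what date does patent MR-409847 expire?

December 14, 2007

Natural term of MR-409847:
  Base: filing + 22 years → 1 March 2009.
  Examination Delay Credit: +462 days → 6 June 2010.
  Applicant Delay Offset: −71 days → 27 March 2010.
Expiry of referenced patent MR-139274:
  Base: filing + 22 years → 14 December 2007.
Terminal disclaimer: MR-409847 expires on the earlier of 27 March 2010 and 14 December 2007.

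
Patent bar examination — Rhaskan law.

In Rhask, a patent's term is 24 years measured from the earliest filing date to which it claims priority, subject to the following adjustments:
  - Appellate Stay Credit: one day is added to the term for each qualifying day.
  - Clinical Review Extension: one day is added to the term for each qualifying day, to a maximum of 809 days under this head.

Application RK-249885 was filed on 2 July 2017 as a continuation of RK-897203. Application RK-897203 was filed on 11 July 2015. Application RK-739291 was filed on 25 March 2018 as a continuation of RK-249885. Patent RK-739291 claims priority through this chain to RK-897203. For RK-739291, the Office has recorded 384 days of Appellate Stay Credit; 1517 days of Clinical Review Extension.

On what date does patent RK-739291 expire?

Earliest priority filing: 11 July 2015.
Base term: 11 July 2015 + 24 years → 11 July 2039.
Appellate Stay Credit: +384 days → 29 July 2040.
Clinical Review Extension: 1517 days claimed exceeds the 809-day cap, so +809 days → 16 October 2042.

October 16, 2042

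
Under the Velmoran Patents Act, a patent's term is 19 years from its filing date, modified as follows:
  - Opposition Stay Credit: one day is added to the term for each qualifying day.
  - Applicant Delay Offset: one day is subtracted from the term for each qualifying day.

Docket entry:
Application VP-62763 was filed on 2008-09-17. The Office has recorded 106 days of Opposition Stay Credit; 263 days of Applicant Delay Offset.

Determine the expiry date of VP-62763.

2027-04-13

Base term: filing date + 19 years → 17 September 2027.
Opposition Stay Credit: +106 days → 1 January 2028.
Applicant Delay Offset: −263 days → 13 April 2027.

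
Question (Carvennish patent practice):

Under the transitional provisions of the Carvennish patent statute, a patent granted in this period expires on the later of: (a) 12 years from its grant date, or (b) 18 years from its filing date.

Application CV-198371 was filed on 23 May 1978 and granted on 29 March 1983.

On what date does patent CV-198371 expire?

May 23, 1996

(a) grant + 12 years → 29 March 1995.
(b) filing + 18 years → 23 May 1996.
Later of the two: 23 May 1996.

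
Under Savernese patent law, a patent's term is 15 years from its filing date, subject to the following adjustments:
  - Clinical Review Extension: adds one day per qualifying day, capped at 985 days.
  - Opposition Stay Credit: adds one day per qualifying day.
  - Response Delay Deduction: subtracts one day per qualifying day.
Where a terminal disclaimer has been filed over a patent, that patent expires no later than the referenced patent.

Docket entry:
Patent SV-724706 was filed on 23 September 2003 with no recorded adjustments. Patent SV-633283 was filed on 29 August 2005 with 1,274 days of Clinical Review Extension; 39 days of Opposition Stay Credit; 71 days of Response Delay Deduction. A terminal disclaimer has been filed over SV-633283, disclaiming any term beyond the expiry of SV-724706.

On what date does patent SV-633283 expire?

Natural term of SV-633283:
  Base: filing + 15 years → 29 August 2020.
  Clinical Review Extension: 1274 days claimed exceeds the 985-day cap, so +985 days → 11 May 2023.
  Opposition Stay Credit: +39 days → 19 June 2023.
  Response Delay Deduction: −71 days → 9 April 2023.
Expiry of referenced patent SV-724706:
  Base: filing + 15 years → 23 September 2018.
Terminal disclaimer: SV-633283 expires on the earlier of 9 April 2023 and 23 September 2018.

2018-09-23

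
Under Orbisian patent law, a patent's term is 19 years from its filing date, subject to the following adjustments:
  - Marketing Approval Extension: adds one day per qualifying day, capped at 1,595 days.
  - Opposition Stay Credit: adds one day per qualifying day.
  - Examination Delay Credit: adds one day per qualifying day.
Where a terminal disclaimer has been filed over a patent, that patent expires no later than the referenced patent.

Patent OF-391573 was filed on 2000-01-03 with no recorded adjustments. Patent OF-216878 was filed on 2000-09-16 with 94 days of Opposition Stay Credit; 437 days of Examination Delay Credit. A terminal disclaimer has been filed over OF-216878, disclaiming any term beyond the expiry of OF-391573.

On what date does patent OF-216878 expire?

Natural term of OF-216878:
  Base: filing + 19 years → 16 September 2019.
  Opposition Stay Credit: +94 days → 19 December 2019.
  Examination Delay Credit: +437 days → 28 February 2021.
Expiry of referenced patent OF-391573:
  Base: filing + 19 years → 3 January 2019.
Terminal disclaimer: OF-216878 expires on the earlier of 28 February 2021 and 3 January 2019.

January 3, 2019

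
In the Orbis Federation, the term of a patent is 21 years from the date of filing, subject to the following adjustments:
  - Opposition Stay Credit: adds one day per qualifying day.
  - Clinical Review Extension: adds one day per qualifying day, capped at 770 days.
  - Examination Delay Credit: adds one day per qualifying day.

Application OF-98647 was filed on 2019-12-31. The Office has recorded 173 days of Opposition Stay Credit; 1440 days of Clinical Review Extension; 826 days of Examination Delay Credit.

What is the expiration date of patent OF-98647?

November 4, 2045

Base term: filing date + 21 years → 31 December 2040.
Opposition Stay Credit: +173 days → 22 June 2041.
Clinical Review Extension: 1440 days claimed exceeds the 770-day cap, so +770 days → 1 August 2043.
Examination Delay Credit: +826 days → 4 November 2045.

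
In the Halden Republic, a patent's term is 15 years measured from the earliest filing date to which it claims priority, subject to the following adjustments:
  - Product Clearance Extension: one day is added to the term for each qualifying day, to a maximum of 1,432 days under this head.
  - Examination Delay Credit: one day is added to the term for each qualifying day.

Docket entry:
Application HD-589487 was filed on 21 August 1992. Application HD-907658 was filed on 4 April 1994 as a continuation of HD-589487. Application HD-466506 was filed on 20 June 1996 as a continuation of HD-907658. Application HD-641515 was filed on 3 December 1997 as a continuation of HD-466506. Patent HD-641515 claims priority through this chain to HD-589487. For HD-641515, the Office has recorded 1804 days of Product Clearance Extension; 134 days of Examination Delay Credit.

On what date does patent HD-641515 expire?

Earliest priority filing: 21 August 1992.
Base term: 21 August 1992 + 15 years → 21 August 2007.
Product Clearance Extension: 1804 days claimed exceeds the 1432-day cap, so +1432 days → 23 July 2011.
Examination Delay Credit: +134 days → 4 December 2011.

2011-12-04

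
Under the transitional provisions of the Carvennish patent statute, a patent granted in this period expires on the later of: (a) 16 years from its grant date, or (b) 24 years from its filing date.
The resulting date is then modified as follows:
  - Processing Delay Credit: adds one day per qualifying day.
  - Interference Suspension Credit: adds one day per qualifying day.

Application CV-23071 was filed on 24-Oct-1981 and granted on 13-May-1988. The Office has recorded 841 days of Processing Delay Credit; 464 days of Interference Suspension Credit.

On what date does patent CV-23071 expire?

2009-05-21

(a) grant + 16 years → 13 May 2004.
(b) filing + 24 years → 24 October 2005.
Later of the two: 24 October 2005.
Processing Delay Credit: +841 days → 12 February 2008.
Interference Suspension Credit: +464 days → 21 May 2009.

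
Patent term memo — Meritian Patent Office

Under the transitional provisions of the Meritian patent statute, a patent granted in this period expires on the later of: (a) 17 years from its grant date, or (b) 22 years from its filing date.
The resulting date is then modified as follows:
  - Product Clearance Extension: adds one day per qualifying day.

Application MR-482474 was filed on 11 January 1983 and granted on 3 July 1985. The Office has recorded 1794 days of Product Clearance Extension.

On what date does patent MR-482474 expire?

2009-12-10

(a) grant + 17 years → 3 July 2002.
(b) filing + 22 years → 11 January 2005.
Later of the two: 11 January 2005.
Product Clearance Extension: +1794 days → 10 December 2009.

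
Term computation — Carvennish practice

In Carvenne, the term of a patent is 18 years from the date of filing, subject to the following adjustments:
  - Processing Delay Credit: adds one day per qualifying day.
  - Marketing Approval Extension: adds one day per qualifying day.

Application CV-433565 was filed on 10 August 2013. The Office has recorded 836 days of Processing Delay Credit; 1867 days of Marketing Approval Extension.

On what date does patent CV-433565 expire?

Base term: filing date + 18 years → 10 August 2031.
Processing Delay Credit: +836 days → 23 November 2033.
Marketing Approval Extension: +1867 days → 3 January 2039.

2039-01-03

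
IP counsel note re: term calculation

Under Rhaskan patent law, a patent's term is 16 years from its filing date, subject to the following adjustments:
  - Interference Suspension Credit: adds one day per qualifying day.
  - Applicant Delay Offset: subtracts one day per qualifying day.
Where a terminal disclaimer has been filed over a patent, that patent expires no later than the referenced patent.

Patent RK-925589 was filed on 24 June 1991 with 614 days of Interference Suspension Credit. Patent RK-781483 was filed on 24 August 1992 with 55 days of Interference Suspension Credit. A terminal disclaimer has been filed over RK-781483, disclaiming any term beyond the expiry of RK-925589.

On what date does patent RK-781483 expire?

October 18, 2008

Natural term of RK-781483:
  Base: filing + 16 years → 24 August 2008.
  Interference Suspension Credit: +55 days → 18 October 2008.
Expiry of referenced patent RK-925589:
  Base: filing + 16 years → 24 June 2007.
  Interference Suspension Credit: +614 days → 27 February 2009.
Terminal disclaimer: RK-781483 expires on the earlier of 18 October 2008 and 27 February 2009.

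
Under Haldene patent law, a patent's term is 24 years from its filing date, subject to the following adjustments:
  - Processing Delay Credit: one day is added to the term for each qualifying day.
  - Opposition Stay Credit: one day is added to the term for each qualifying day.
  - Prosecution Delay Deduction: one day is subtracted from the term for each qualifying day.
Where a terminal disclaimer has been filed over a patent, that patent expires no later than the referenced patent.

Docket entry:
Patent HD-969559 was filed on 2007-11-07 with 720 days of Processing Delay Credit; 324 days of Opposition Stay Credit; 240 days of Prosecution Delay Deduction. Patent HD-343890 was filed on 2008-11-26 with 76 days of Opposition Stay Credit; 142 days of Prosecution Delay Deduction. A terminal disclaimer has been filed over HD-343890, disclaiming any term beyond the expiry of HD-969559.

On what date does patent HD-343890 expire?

Natural term of HD-343890:
  Base: filing + 24 years → 26 November 2032.
  Opposition Stay Credit: +76 days → 10 February 2033.
  Prosecution Delay Deduction: −142 days → 21 September 2032.
Expiry of referenced patent HD-969559:
  Base: filing + 24 years → 7 November 2031.
  Processing Delay Credit: +720 days → 27 October 2033.
  Opposition Stay Credit: +324 days → 16 September 2034.
  Prosecution Delay Deduction: −240 days → 19 January 2034.
Terminal disclaimer: HD-343890 expires on the earlier of 21 September 2032 and 19 January 2034.

2032-09-21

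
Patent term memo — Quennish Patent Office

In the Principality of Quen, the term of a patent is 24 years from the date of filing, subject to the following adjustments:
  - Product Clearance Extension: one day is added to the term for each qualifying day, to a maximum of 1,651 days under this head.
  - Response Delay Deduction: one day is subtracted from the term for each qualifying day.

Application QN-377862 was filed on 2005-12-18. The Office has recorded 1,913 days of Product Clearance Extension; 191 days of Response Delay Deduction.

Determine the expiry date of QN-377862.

Base term: filing date + 24 years → 18 December 2029.
Product Clearance Extension: 1913 days claimed exceeds the 1651-day cap, so +1651 days → 26 June 2034.
Response Delay Deduction: −191 days → 17 December 2033.

2033-12-17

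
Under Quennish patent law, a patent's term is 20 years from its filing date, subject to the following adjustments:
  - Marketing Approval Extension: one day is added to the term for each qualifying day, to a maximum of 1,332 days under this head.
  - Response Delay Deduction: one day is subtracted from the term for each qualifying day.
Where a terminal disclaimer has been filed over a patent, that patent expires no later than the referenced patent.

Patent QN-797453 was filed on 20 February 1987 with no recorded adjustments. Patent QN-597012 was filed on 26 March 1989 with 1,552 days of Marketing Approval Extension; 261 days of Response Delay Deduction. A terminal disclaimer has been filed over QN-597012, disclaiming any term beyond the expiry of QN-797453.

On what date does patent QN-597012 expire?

2007-02-20

Natural term of QN-597012:
  Base: filing + 20 years → 26 March 2009.
  Marketing Approval Extension: 1552 days claimed exceeds the 1332-day cap, so +1332 days → 17 November 2012.
  Response Delay Deduction: −261 days → 1 March 2012.
Expiry of referenced patent QN-797453:
  Base: filing + 20 years → 20 February 2007.
Terminal disclaimer: QN-597012 expires on the earlier of 1 March 2012 and 20 February 2007.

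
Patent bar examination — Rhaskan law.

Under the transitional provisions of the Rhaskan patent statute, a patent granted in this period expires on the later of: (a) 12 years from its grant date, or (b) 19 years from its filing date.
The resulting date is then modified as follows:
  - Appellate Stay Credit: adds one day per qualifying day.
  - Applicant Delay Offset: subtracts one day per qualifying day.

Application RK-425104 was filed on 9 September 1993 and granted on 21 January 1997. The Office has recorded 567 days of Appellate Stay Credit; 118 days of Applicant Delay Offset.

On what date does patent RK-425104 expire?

2013-12-02

(a) grant + 12 years → 21 January 2009.
(b) filing + 19 years → 9 September 2012.
Later of the two: 9 September 2012.
Appellate Stay Credit: +567 days → 30 March 2014.
Applicant Delay Offset: −118 days → 2 December 2013.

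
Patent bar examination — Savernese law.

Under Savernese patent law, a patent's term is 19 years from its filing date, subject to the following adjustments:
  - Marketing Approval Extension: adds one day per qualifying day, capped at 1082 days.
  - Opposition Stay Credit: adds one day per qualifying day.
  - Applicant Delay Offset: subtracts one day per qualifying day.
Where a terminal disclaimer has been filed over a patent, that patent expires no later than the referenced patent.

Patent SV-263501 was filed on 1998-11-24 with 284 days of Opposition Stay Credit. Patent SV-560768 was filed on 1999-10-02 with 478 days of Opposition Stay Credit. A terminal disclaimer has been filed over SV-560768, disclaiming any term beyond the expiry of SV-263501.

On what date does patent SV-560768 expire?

September 4, 2018

Natural term of SV-560768:
  Base: filing + 19 years → 2 October 2018.
  Opposition Stay Credit: +478 days → 23 January 2020.
Expiry of referenced patent SV-263501:
  Base: filing + 19 years → 24 November 2017.
  Opposition Stay Credit: +284 days → 4 September 2018.
Terminal disclaimer: SV-560768 expires on the earlier of 23 January 2020 and 4 September 2018.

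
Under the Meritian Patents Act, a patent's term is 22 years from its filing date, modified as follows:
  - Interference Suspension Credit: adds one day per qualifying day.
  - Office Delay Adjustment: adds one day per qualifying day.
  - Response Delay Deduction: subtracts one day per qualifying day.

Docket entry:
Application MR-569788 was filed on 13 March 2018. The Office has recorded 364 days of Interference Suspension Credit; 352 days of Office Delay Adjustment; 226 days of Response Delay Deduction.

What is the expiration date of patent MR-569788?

July 16, 2041

Base term: filing date + 22 years → 13 March 2040.
Interference Suspension Credit: +364 days → 12 March 2041.
Office Delay Adjustment: +352 days → 27 February 2042.
Response Delay Deduction: −226 days → 16 July 2041.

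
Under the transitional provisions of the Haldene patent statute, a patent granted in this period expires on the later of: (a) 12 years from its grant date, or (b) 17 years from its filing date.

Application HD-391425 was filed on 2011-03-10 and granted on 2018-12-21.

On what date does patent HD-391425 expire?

2030-12-21

(a) grant + 12 years → 21 December 2030.
(b) filing + 17 years → 10 March 2028.
Later of the two: 21 December 2030.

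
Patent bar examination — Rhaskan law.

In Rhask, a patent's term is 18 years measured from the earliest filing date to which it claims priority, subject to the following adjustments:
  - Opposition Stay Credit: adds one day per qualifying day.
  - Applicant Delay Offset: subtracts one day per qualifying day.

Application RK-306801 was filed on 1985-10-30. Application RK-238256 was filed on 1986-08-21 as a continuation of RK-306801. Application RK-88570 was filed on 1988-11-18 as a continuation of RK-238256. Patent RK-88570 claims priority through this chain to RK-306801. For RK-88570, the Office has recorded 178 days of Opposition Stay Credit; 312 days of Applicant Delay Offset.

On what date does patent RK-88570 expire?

2003-06-18

Earliest priority filing: 30 October 1985.
Base term: 30 October 1985 + 18 years → 30 October 2003.
Opposition Stay Credit: +178 days → 25 April 2004.
Applicant Delay Offset: −312 days → 18 June 2003.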